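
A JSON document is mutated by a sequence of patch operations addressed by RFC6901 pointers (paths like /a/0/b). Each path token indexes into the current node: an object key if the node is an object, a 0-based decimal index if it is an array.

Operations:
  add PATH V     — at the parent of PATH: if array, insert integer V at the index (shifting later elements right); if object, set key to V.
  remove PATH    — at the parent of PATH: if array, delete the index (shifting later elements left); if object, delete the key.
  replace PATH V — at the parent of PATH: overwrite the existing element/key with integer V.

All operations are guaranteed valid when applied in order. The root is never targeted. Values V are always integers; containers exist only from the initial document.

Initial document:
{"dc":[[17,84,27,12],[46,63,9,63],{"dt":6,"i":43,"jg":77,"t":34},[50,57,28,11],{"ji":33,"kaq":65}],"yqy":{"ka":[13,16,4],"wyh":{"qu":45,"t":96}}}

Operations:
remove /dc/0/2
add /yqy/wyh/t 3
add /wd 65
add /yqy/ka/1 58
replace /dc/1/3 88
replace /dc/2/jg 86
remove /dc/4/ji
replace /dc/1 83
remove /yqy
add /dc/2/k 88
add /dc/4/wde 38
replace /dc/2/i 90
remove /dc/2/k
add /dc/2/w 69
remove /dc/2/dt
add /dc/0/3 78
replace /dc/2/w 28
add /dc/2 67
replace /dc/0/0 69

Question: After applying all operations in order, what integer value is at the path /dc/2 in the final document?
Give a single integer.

Answer: 67

Derivation:
After op 1 (remove /dc/0/2): {"dc":[[17,84,12],[46,63,9,63],{"dt":6,"i":43,"jg":77,"t":34},[50,57,28,11],{"ji":33,"kaq":65}],"yqy":{"ka":[13,16,4],"wyh":{"qu":45,"t":96}}}
After op 2 (add /yqy/wyh/t 3): {"dc":[[17,84,12],[46,63,9,63],{"dt":6,"i":43,"jg":77,"t":34},[50,57,28,11],{"ji":33,"kaq":65}],"yqy":{"ka":[13,16,4],"wyh":{"qu":45,"t":3}}}
After op 3 (add /wd 65): {"dc":[[17,84,12],[46,63,9,63],{"dt":6,"i":43,"jg":77,"t":34},[50,57,28,11],{"ji":33,"kaq":65}],"wd":65,"yqy":{"ka":[13,16,4],"wyh":{"qu":45,"t":3}}}
After op 4 (add /yqy/ka/1 58): {"dc":[[17,84,12],[46,63,9,63],{"dt":6,"i":43,"jg":77,"t":34},[50,57,28,11],{"ji":33,"kaq":65}],"wd":65,"yqy":{"ka":[13,58,16,4],"wyh":{"qu":45,"t":3}}}
After op 5 (replace /dc/1/3 88): {"dc":[[17,84,12],[46,63,9,88],{"dt":6,"i":43,"jg":77,"t":34},[50,57,28,11],{"ji":33,"kaq":65}],"wd":65,"yqy":{"ka":[13,58,16,4],"wyh":{"qu":45,"t":3}}}
After op 6 (replace /dc/2/jg 86): {"dc":[[17,84,12],[46,63,9,88],{"dt":6,"i":43,"jg":86,"t":34},[50,57,28,11],{"ji":33,"kaq":65}],"wd":65,"yqy":{"ka":[13,58,16,4],"wyh":{"qu":45,"t":3}}}
After op 7 (remove /dc/4/ji): {"dc":[[17,84,12],[46,63,9,88],{"dt":6,"i":43,"jg":86,"t":34},[50,57,28,11],{"kaq":65}],"wd":65,"yqy":{"ka":[13,58,16,4],"wyh":{"qu":45,"t":3}}}
After op 8 (replace /dc/1 83): {"dc":[[17,84,12],83,{"dt":6,"i":43,"jg":86,"t":34},[50,57,28,11],{"kaq":65}],"wd":65,"yqy":{"ka":[13,58,16,4],"wyh":{"qu":45,"t":3}}}
After op 9 (remove /yqy): {"dc":[[17,84,12],83,{"dt":6,"i":43,"jg":86,"t":34},[50,57,28,11],{"kaq":65}],"wd":65}
After op 10 (add /dc/2/k 88): {"dc":[[17,84,12],83,{"dt":6,"i":43,"jg":86,"k":88,"t":34},[50,57,28,11],{"kaq":65}],"wd":65}
After op 11 (add /dc/4/wde 38): {"dc":[[17,84,12],83,{"dt":6,"i":43,"jg":86,"k":88,"t":34},[50,57,28,11],{"kaq":65,"wde":38}],"wd":65}
After op 12 (replace /dc/2/i 90): {"dc":[[17,84,12],83,{"dt":6,"i":90,"jg":86,"k":88,"t":34},[50,57,28,11],{"kaq":65,"wde":38}],"wd":65}
After op 13 (remove /dc/2/k): {"dc":[[17,84,12],83,{"dt":6,"i":90,"jg":86,"t":34},[50,57,28,11],{"kaq":65,"wde":38}],"wd":65}
After op 14 (add /dc/2/w 69): {"dc":[[17,84,12],83,{"dt":6,"i":90,"jg":86,"t":34,"w":69},[50,57,28,11],{"kaq":65,"wde":38}],"wd":65}
After op 15 (remove /dc/2/dt): {"dc":[[17,84,12],83,{"i":90,"jg":86,"t":34,"w":69},[50,57,28,11],{"kaq":65,"wde":38}],"wd":65}
After op 16 (add /dc/0/3 78): {"dc":[[17,84,12,78],83,{"i":90,"jg":86,"t":34,"w":69},[50,57,28,11],{"kaq":65,"wde":38}],"wd":65}
After op 17 (replace /dc/2/w 28): {"dc":[[17,84,12,78],83,{"i":90,"jg":86,"t":34,"w":28},[50,57,28,11],{"kaq":65,"wde":38}],"wd":65}
After op 18 (add /dc/2 67): {"dc":[[17,84,12,78],83,67,{"i":90,"jg":86,"t":34,"w":28},[50,57,28,11],{"kaq":65,"wde":38}],"wd":65}
After op 19 (replace /dc/0/0 69): {"dc":[[69,84,12,78],83,67,{"i":90,"jg":86,"t":34,"w":28},[50,57,28,11],{"kaq":65,"wde":38}],"wd":65}
Value at /dc/2: 67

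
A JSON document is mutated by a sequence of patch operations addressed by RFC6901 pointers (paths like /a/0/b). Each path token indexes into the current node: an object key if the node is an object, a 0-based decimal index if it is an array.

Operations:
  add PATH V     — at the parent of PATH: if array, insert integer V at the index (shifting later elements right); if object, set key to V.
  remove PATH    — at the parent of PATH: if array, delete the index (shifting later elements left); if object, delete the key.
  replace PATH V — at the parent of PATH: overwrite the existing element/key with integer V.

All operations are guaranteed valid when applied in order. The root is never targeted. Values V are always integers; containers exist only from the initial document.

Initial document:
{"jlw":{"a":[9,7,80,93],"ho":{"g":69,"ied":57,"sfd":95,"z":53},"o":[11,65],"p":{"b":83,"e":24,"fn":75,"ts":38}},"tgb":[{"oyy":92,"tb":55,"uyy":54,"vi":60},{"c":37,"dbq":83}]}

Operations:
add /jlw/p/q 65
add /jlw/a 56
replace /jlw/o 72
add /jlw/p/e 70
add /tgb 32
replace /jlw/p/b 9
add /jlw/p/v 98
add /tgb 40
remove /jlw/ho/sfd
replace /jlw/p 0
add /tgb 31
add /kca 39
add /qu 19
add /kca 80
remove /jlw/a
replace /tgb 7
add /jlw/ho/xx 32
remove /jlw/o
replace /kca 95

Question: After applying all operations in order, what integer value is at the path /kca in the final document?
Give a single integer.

After op 1 (add /jlw/p/q 65): {"jlw":{"a":[9,7,80,93],"ho":{"g":69,"ied":57,"sfd":95,"z":53},"o":[11,65],"p":{"b":83,"e":24,"fn":75,"q":65,"ts":38}},"tgb":[{"oyy":92,"tb":55,"uyy":54,"vi":60},{"c":37,"dbq":83}]}
After op 2 (add /jlw/a 56): {"jlw":{"a":56,"ho":{"g":69,"ied":57,"sfd":95,"z":53},"o":[11,65],"p":{"b":83,"e":24,"fn":75,"q":65,"ts":38}},"tgb":[{"oyy":92,"tb":55,"uyy":54,"vi":60},{"c":37,"dbq":83}]}
After op 3 (replace /jlw/o 72): {"jlw":{"a":56,"ho":{"g":69,"ied":57,"sfd":95,"z":53},"o":72,"p":{"b":83,"e":24,"fn":75,"q":65,"ts":38}},"tgb":[{"oyy":92,"tb":55,"uyy":54,"vi":60},{"c":37,"dbq":83}]}
After op 4 (add /jlw/p/e 70): {"jlw":{"a":56,"ho":{"g":69,"ied":57,"sfd":95,"z":53},"o":72,"p":{"b":83,"e":70,"fn":75,"q":65,"ts":38}},"tgb":[{"oyy":92,"tb":55,"uyy":54,"vi":60},{"c":37,"dbq":83}]}
After op 5 (add /tgb 32): {"jlw":{"a":56,"ho":{"g":69,"ied":57,"sfd":95,"z":53},"o":72,"p":{"b":83,"e":70,"fn":75,"q":65,"ts":38}},"tgb":32}
After op 6 (replace /jlw/p/b 9): {"jlw":{"a":56,"ho":{"g":69,"ied":57,"sfd":95,"z":53},"o":72,"p":{"b":9,"e":70,"fn":75,"q":65,"ts":38}},"tgb":32}
After op 7 (add /jlw/p/v 98): {"jlw":{"a":56,"ho":{"g":69,"ied":57,"sfd":95,"z":53},"o":72,"p":{"b":9,"e":70,"fn":75,"q":65,"ts":38,"v":98}},"tgb":32}
After op 8 (add /tgb 40): {"jlw":{"a":56,"ho":{"g":69,"ied":57,"sfd":95,"z":53},"o":72,"p":{"b":9,"e":70,"fn":75,"q":65,"ts":38,"v":98}},"tgb":40}
After op 9 (remove /jlw/ho/sfd): {"jlw":{"a":56,"ho":{"g":69,"ied":57,"z":53},"o":72,"p":{"b":9,"e":70,"fn":75,"q":65,"ts":38,"v":98}},"tgb":40}
After op 10 (replace /jlw/p 0): {"jlw":{"a":56,"ho":{"g":69,"ied":57,"z":53},"o":72,"p":0},"tgb":40}
After op 11 (add /tgb 31): {"jlw":{"a":56,"ho":{"g":69,"ied":57,"z":53},"o":72,"p":0},"tgb":31}
After op 12 (add /kca 39): {"jlw":{"a":56,"ho":{"g":69,"ied":57,"z":53},"o":72,"p":0},"kca":39,"tgb":31}
After op 13 (add /qu 19): {"jlw":{"a":56,"ho":{"g":69,"ied":57,"z":53},"o":72,"p":0},"kca":39,"qu":19,"tgb":31}
After op 14 (add /kca 80): {"jlw":{"a":56,"ho":{"g":69,"ied":57,"z":53},"o":72,"p":0},"kca":80,"qu":19,"tgb":31}
After op 15 (remove /jlw/a): {"jlw":{"ho":{"g":69,"ied":57,"z":53},"o":72,"p":0},"kca":80,"qu":19,"tgb":31}
After op 16 (replace /tgb 7): {"jlw":{"ho":{"g":69,"ied":57,"z":53},"o":72,"p":0},"kca":80,"qu":19,"tgb":7}
After op 17 (add /jlw/ho/xx 32): {"jlw":{"ho":{"g":69,"ied":57,"xx":32,"z":53},"o":72,"p":0},"kca":80,"qu":19,"tgb":7}
After op 18 (remove /jlw/o): {"jlw":{"ho":{"g":69,"ied":57,"xx":32,"z":53},"p":0},"kca":80,"qu":19,"tgb":7}
After op 19 (replace /kca 95): {"jlw":{"ho":{"g":69,"ied":57,"xx":32,"z":53},"p":0},"kca":95,"qu":19,"tgb":7}
Value at /kca: 95

Answer: 95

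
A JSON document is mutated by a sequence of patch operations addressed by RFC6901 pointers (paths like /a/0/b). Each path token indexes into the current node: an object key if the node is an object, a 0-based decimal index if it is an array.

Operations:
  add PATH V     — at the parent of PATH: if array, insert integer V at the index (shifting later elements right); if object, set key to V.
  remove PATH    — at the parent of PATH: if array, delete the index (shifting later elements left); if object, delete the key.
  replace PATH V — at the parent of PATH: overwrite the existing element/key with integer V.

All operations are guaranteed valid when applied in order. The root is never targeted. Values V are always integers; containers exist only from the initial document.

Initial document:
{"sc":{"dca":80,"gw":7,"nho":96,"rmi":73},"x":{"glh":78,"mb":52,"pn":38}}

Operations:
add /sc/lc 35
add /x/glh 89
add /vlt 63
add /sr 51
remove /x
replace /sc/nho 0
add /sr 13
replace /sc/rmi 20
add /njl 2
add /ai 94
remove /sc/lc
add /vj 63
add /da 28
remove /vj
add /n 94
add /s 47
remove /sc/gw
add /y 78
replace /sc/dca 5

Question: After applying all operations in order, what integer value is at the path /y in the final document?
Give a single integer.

After op 1 (add /sc/lc 35): {"sc":{"dca":80,"gw":7,"lc":35,"nho":96,"rmi":73},"x":{"glh":78,"mb":52,"pn":38}}
After op 2 (add /x/glh 89): {"sc":{"dca":80,"gw":7,"lc":35,"nho":96,"rmi":73},"x":{"glh":89,"mb":52,"pn":38}}
After op 3 (add /vlt 63): {"sc":{"dca":80,"gw":7,"lc":35,"nho":96,"rmi":73},"vlt":63,"x":{"glh":89,"mb":52,"pn":38}}
After op 4 (add /sr 51): {"sc":{"dca":80,"gw":7,"lc":35,"nho":96,"rmi":73},"sr":51,"vlt":63,"x":{"glh":89,"mb":52,"pn":38}}
After op 5 (remove /x): {"sc":{"dca":80,"gw":7,"lc":35,"nho":96,"rmi":73},"sr":51,"vlt":63}
After op 6 (replace /sc/nho 0): {"sc":{"dca":80,"gw":7,"lc":35,"nho":0,"rmi":73},"sr":51,"vlt":63}
After op 7 (add /sr 13): {"sc":{"dca":80,"gw":7,"lc":35,"nho":0,"rmi":73},"sr":13,"vlt":63}
After op 8 (replace /sc/rmi 20): {"sc":{"dca":80,"gw":7,"lc":35,"nho":0,"rmi":20},"sr":13,"vlt":63}
After op 9 (add /njl 2): {"njl":2,"sc":{"dca":80,"gw":7,"lc":35,"nho":0,"rmi":20},"sr":13,"vlt":63}
After op 10 (add /ai 94): {"ai":94,"njl":2,"sc":{"dca":80,"gw":7,"lc":35,"nho":0,"rmi":20},"sr":13,"vlt":63}
After op 11 (remove /sc/lc): {"ai":94,"njl":2,"sc":{"dca":80,"gw":7,"nho":0,"rmi":20},"sr":13,"vlt":63}
After op 12 (add /vj 63): {"ai":94,"njl":2,"sc":{"dca":80,"gw":7,"nho":0,"rmi":20},"sr":13,"vj":63,"vlt":63}
After op 13 (add /da 28): {"ai":94,"da":28,"njl":2,"sc":{"dca":80,"gw":7,"nho":0,"rmi":20},"sr":13,"vj":63,"vlt":63}
After op 14 (remove /vj): {"ai":94,"da":28,"njl":2,"sc":{"dca":80,"gw":7,"nho":0,"rmi":20},"sr":13,"vlt":63}
After op 15 (add /n 94): {"ai":94,"da":28,"n":94,"njl":2,"sc":{"dca":80,"gw":7,"nho":0,"rmi":20},"sr":13,"vlt":63}
After op 16 (add /s 47): {"ai":94,"da":28,"n":94,"njl":2,"s":47,"sc":{"dca":80,"gw":7,"nho":0,"rmi":20},"sr":13,"vlt":63}
After op 17 (remove /sc/gw): {"ai":94,"da":28,"n":94,"njl":2,"s":47,"sc":{"dca":80,"nho":0,"rmi":20},"sr":13,"vlt":63}
After op 18 (add /y 78): {"ai":94,"da":28,"n":94,"njl":2,"s":47,"sc":{"dca":80,"nho":0,"rmi":20},"sr":13,"vlt":63,"y":78}
After op 19 (replace /sc/dca 5): {"ai":94,"da":28,"n":94,"njl":2,"s":47,"sc":{"dca":5,"nho":0,"rmi":20},"sr":13,"vlt":63,"y":78}
Value at /y: 78

Answer: 78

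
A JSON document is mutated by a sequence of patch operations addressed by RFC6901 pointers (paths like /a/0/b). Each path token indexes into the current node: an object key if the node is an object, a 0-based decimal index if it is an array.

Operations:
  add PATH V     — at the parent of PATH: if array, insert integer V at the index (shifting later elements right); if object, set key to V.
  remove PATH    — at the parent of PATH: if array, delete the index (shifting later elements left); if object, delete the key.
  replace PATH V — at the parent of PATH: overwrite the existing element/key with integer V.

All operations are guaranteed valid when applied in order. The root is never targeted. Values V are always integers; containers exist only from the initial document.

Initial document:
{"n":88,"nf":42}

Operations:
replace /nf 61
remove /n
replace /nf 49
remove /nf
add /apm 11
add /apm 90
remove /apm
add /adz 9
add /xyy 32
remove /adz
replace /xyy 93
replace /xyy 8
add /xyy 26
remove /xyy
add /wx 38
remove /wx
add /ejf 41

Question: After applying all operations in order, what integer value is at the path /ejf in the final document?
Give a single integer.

Answer: 41

Derivation:
After op 1 (replace /nf 61): {"n":88,"nf":61}
After op 2 (remove /n): {"nf":61}
After op 3 (replace /nf 49): {"nf":49}
After op 4 (remove /nf): {}
After op 5 (add /apm 11): {"apm":11}
After op 6 (add /apm 90): {"apm":90}
After op 7 (remove /apm): {}
After op 8 (add /adz 9): {"adz":9}
After op 9 (add /xyy 32): {"adz":9,"xyy":32}
After op 10 (remove /adz): {"xyy":32}
After op 11 (replace /xyy 93): {"xyy":93}
After op 12 (replace /xyy 8): {"xyy":8}
After op 13 (add /xyy 26): {"xyy":26}
After op 14 (remove /xyy): {}
After op 15 (add /wx 38): {"wx":38}
After op 16 (remove /wx): {}
After op 17 (add /ejf 41): {"ejf":41}
Value at /ejf: 41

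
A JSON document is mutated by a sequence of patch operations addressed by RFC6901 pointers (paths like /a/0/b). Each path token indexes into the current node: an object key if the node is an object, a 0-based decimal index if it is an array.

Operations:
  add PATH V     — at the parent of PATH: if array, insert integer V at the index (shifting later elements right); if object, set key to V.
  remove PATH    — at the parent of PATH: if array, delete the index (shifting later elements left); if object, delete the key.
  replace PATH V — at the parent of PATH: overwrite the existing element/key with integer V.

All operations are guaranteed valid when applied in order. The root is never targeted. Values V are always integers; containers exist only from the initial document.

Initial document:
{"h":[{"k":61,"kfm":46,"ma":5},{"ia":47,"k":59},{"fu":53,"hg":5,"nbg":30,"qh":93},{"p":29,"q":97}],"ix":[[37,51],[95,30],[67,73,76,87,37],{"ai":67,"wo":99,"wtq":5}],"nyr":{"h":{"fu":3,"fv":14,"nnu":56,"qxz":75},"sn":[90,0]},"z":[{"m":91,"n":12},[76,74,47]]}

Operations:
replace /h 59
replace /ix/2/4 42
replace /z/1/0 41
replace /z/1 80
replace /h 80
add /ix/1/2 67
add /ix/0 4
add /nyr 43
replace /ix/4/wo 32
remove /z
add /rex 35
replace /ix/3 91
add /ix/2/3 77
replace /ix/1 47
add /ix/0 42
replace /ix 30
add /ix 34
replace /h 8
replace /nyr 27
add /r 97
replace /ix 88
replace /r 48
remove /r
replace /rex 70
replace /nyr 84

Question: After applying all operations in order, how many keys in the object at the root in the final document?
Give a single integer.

Answer: 4

Derivation:
After op 1 (replace /h 59): {"h":59,"ix":[[37,51],[95,30],[67,73,76,87,37],{"ai":67,"wo":99,"wtq":5}],"nyr":{"h":{"fu":3,"fv":14,"nnu":56,"qxz":75},"sn":[90,0]},"z":[{"m":91,"n":12},[76,74,47]]}
After op 2 (replace /ix/2/4 42): {"h":59,"ix":[[37,51],[95,30],[67,73,76,87,42],{"ai":67,"wo":99,"wtq":5}],"nyr":{"h":{"fu":3,"fv":14,"nnu":56,"qxz":75},"sn":[90,0]},"z":[{"m":91,"n":12},[76,74,47]]}
After op 3 (replace /z/1/0 41): {"h":59,"ix":[[37,51],[95,30],[67,73,76,87,42],{"ai":67,"wo":99,"wtq":5}],"nyr":{"h":{"fu":3,"fv":14,"nnu":56,"qxz":75},"sn":[90,0]},"z":[{"m":91,"n":12},[41,74,47]]}
After op 4 (replace /z/1 80): {"h":59,"ix":[[37,51],[95,30],[67,73,76,87,42],{"ai":67,"wo":99,"wtq":5}],"nyr":{"h":{"fu":3,"fv":14,"nnu":56,"qxz":75},"sn":[90,0]},"z":[{"m":91,"n":12},80]}
After op 5 (replace /h 80): {"h":80,"ix":[[37,51],[95,30],[67,73,76,87,42],{"ai":67,"wo":99,"wtq":5}],"nyr":{"h":{"fu":3,"fv":14,"nnu":56,"qxz":75},"sn":[90,0]},"z":[{"m":91,"n":12},80]}
After op 6 (add /ix/1/2 67): {"h":80,"ix":[[37,51],[95,30,67],[67,73,76,87,42],{"ai":67,"wo":99,"wtq":5}],"nyr":{"h":{"fu":3,"fv":14,"nnu":56,"qxz":75},"sn":[90,0]},"z":[{"m":91,"n":12},80]}
After op 7 (add /ix/0 4): {"h":80,"ix":[4,[37,51],[95,30,67],[67,73,76,87,42],{"ai":67,"wo":99,"wtq":5}],"nyr":{"h":{"fu":3,"fv":14,"nnu":56,"qxz":75},"sn":[90,0]},"z":[{"m":91,"n":12},80]}
After op 8 (add /nyr 43): {"h":80,"ix":[4,[37,51],[95,30,67],[67,73,76,87,42],{"ai":67,"wo":99,"wtq":5}],"nyr":43,"z":[{"m":91,"n":12},80]}
After op 9 (replace /ix/4/wo 32): {"h":80,"ix":[4,[37,51],[95,30,67],[67,73,76,87,42],{"ai":67,"wo":32,"wtq":5}],"nyr":43,"z":[{"m":91,"n":12},80]}
After op 10 (remove /z): {"h":80,"ix":[4,[37,51],[95,30,67],[67,73,76,87,42],{"ai":67,"wo":32,"wtq":5}],"nyr":43}
After op 11 (add /rex 35): {"h":80,"ix":[4,[37,51],[95,30,67],[67,73,76,87,42],{"ai":67,"wo":32,"wtq":5}],"nyr":43,"rex":35}
After op 12 (replace /ix/3 91): {"h":80,"ix":[4,[37,51],[95,30,67],91,{"ai":67,"wo":32,"wtq":5}],"nyr":43,"rex":35}
After op 13 (add /ix/2/3 77): {"h":80,"ix":[4,[37,51],[95,30,67,77],91,{"ai":67,"wo":32,"wtq":5}],"nyr":43,"rex":35}
After op 14 (replace /ix/1 47): {"h":80,"ix":[4,47,[95,30,67,77],91,{"ai":67,"wo":32,"wtq":5}],"nyr":43,"rex":35}
After op 15 (add /ix/0 42): {"h":80,"ix":[42,4,47,[95,30,67,77],91,{"ai":67,"wo":32,"wtq":5}],"nyr":43,"rex":35}
After op 16 (replace /ix 30): {"h":80,"ix":30,"nyr":43,"rex":35}
After op 17 (add /ix 34): {"h":80,"ix":34,"nyr":43,"rex":35}
After op 18 (replace /h 8): {"h":8,"ix":34,"nyr":43,"rex":35}
After op 19 (replace /nyr 27): {"h":8,"ix":34,"nyr":27,"rex":35}
After op 20 (add /r 97): {"h":8,"ix":34,"nyr":27,"r":97,"rex":35}
After op 21 (replace /ix 88): {"h":8,"ix":88,"nyr":27,"r":97,"rex":35}
After op 22 (replace /r 48): {"h":8,"ix":88,"nyr":27,"r":48,"rex":35}
After op 23 (remove /r): {"h":8,"ix":88,"nyr":27,"rex":35}
After op 24 (replace /rex 70): {"h":8,"ix":88,"nyr":27,"rex":70}
After op 25 (replace /nyr 84): {"h":8,"ix":88,"nyr":84,"rex":70}
Size at the root: 4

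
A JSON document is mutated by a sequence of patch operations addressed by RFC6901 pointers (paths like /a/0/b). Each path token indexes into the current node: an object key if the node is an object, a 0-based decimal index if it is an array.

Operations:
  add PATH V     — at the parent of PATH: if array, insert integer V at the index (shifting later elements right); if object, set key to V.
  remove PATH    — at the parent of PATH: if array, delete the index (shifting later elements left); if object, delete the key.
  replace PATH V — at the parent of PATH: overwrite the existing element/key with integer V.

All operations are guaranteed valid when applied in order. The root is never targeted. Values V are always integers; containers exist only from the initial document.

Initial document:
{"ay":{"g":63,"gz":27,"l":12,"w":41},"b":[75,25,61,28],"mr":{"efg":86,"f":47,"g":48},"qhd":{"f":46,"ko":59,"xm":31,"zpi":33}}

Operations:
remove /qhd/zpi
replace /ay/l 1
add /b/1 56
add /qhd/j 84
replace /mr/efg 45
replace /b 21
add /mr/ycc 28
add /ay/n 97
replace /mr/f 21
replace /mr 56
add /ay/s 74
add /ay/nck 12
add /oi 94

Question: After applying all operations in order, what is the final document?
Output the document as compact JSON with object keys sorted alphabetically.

Answer: {"ay":{"g":63,"gz":27,"l":1,"n":97,"nck":12,"s":74,"w":41},"b":21,"mr":56,"oi":94,"qhd":{"f":46,"j":84,"ko":59,"xm":31}}

Derivation:
After op 1 (remove /qhd/zpi): {"ay":{"g":63,"gz":27,"l":12,"w":41},"b":[75,25,61,28],"mr":{"efg":86,"f":47,"g":48},"qhd":{"f":46,"ko":59,"xm":31}}
After op 2 (replace /ay/l 1): {"ay":{"g":63,"gz":27,"l":1,"w":41},"b":[75,25,61,28],"mr":{"efg":86,"f":47,"g":48},"qhd":{"f":46,"ko":59,"xm":31}}
After op 3 (add /b/1 56): {"ay":{"g":63,"gz":27,"l":1,"w":41},"b":[75,56,25,61,28],"mr":{"efg":86,"f":47,"g":48},"qhd":{"f":46,"ko":59,"xm":31}}
After op 4 (add /qhd/j 84): {"ay":{"g":63,"gz":27,"l":1,"w":41},"b":[75,56,25,61,28],"mr":{"efg":86,"f":47,"g":48},"qhd":{"f":46,"j":84,"ko":59,"xm":31}}
After op 5 (replace /mr/efg 45): {"ay":{"g":63,"gz":27,"l":1,"w":41},"b":[75,56,25,61,28],"mr":{"efg":45,"f":47,"g":48},"qhd":{"f":46,"j":84,"ko":59,"xm":31}}
After op 6 (replace /b 21): {"ay":{"g":63,"gz":27,"l":1,"w":41},"b":21,"mr":{"efg":45,"f":47,"g":48},"qhd":{"f":46,"j":84,"ko":59,"xm":31}}
After op 7 (add /mr/ycc 28): {"ay":{"g":63,"gz":27,"l":1,"w":41},"b":21,"mr":{"efg":45,"f":47,"g":48,"ycc":28},"qhd":{"f":46,"j":84,"ko":59,"xm":31}}
After op 8 (add /ay/n 97): {"ay":{"g":63,"gz":27,"l":1,"n":97,"w":41},"b":21,"mr":{"efg":45,"f":47,"g":48,"ycc":28},"qhd":{"f":46,"j":84,"ko":59,"xm":31}}
After op 9 (replace /mr/f 21): {"ay":{"g":63,"gz":27,"l":1,"n":97,"w":41},"b":21,"mr":{"efg":45,"f":21,"g":48,"ycc":28},"qhd":{"f":46,"j":84,"ko":59,"xm":31}}
After op 10 (replace /mr 56): {"ay":{"g":63,"gz":27,"l":1,"n":97,"w":41},"b":21,"mr":56,"qhd":{"f":46,"j":84,"ko":59,"xm":31}}
After op 11 (add /ay/s 74): {"ay":{"g":63,"gz":27,"l":1,"n":97,"s":74,"w":41},"b":21,"mr":56,"qhd":{"f":46,"j":84,"ko":59,"xm":31}}
After op 12 (add /ay/nck 12): {"ay":{"g":63,"gz":27,"l":1,"n":97,"nck":12,"s":74,"w":41},"b":21,"mr":56,"qhd":{"f":46,"j":84,"ko":59,"xm":31}}
After op 13 (add /oi 94): {"ay":{"g":63,"gz":27,"l":1,"n":97,"nck":12,"s":74,"w":41},"b":21,"mr":56,"oi":94,"qhd":{"f":46,"j":84,"ko":59,"xm":31}}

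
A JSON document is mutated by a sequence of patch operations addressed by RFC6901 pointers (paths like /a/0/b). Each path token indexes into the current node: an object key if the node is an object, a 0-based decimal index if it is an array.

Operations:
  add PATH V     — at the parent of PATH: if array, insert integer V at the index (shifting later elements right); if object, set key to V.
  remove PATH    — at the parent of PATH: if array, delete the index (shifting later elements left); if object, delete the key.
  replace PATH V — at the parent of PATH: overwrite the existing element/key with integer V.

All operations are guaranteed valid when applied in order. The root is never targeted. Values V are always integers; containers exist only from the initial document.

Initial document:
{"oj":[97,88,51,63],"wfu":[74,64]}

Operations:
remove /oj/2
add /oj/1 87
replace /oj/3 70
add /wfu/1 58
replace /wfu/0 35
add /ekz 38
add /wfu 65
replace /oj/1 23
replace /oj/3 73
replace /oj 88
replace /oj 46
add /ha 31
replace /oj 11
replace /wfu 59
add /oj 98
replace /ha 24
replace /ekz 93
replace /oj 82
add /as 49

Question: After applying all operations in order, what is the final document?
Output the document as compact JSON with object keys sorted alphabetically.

Answer: {"as":49,"ekz":93,"ha":24,"oj":82,"wfu":59}

Derivation:
After op 1 (remove /oj/2): {"oj":[97,88,63],"wfu":[74,64]}
After op 2 (add /oj/1 87): {"oj":[97,87,88,63],"wfu":[74,64]}
After op 3 (replace /oj/3 70): {"oj":[97,87,88,70],"wfu":[74,64]}
After op 4 (add /wfu/1 58): {"oj":[97,87,88,70],"wfu":[74,58,64]}
After op 5 (replace /wfu/0 35): {"oj":[97,87,88,70],"wfu":[35,58,64]}
After op 6 (add /ekz 38): {"ekz":38,"oj":[97,87,88,70],"wfu":[35,58,64]}
After op 7 (add /wfu 65): {"ekz":38,"oj":[97,87,88,70],"wfu":65}
After op 8 (replace /oj/1 23): {"ekz":38,"oj":[97,23,88,70],"wfu":65}
After op 9 (replace /oj/3 73): {"ekz":38,"oj":[97,23,88,73],"wfu":65}
After op 10 (replace /oj 88): {"ekz":38,"oj":88,"wfu":65}
After op 11 (replace /oj 46): {"ekz":38,"oj":46,"wfu":65}
After op 12 (add /ha 31): {"ekz":38,"ha":31,"oj":46,"wfu":65}
After op 13 (replace /oj 11): {"ekz":38,"ha":31,"oj":11,"wfu":65}
After op 14 (replace /wfu 59): {"ekz":38,"ha":31,"oj":11,"wfu":59}
After op 15 (add /oj 98): {"ekz":38,"ha":31,"oj":98,"wfu":59}
After op 16 (replace /ha 24): {"ekz":38,"ha":24,"oj":98,"wfu":59}
After op 17 (replace /ekz 93): {"ekz":93,"ha":24,"oj":98,"wfu":59}
After op 18 (replace /oj 82): {"ekz":93,"ha":24,"oj":82,"wfu":59}
After op 19 (add /as 49): {"as":49,"ekz":93,"ha":24,"oj":82,"wfu":59}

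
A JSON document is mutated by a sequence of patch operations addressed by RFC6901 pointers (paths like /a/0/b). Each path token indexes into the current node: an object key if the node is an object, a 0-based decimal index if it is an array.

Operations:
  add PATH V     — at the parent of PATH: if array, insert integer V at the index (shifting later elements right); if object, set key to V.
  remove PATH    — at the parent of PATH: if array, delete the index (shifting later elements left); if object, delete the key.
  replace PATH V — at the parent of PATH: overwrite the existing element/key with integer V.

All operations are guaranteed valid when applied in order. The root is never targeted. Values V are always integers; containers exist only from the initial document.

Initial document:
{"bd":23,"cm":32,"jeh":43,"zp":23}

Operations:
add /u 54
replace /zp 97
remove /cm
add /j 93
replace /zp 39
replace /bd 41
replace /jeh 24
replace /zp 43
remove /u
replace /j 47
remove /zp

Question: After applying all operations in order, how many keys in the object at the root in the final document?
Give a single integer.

After op 1 (add /u 54): {"bd":23,"cm":32,"jeh":43,"u":54,"zp":23}
After op 2 (replace /zp 97): {"bd":23,"cm":32,"jeh":43,"u":54,"zp":97}
After op 3 (remove /cm): {"bd":23,"jeh":43,"u":54,"zp":97}
After op 4 (add /j 93): {"bd":23,"j":93,"jeh":43,"u":54,"zp":97}
After op 5 (replace /zp 39): {"bd":23,"j":93,"jeh":43,"u":54,"zp":39}
After op 6 (replace /bd 41): {"bd":41,"j":93,"jeh":43,"u":54,"zp":39}
After op 7 (replace /jeh 24): {"bd":41,"j":93,"jeh":24,"u":54,"zp":39}
After op 8 (replace /zp 43): {"bd":41,"j":93,"jeh":24,"u":54,"zp":43}
After op 9 (remove /u): {"bd":41,"j":93,"jeh":24,"zp":43}
After op 10 (replace /j 47): {"bd":41,"j":47,"jeh":24,"zp":43}
After op 11 (remove /zp): {"bd":41,"j":47,"jeh":24}
Size at the root: 3

Answer: 3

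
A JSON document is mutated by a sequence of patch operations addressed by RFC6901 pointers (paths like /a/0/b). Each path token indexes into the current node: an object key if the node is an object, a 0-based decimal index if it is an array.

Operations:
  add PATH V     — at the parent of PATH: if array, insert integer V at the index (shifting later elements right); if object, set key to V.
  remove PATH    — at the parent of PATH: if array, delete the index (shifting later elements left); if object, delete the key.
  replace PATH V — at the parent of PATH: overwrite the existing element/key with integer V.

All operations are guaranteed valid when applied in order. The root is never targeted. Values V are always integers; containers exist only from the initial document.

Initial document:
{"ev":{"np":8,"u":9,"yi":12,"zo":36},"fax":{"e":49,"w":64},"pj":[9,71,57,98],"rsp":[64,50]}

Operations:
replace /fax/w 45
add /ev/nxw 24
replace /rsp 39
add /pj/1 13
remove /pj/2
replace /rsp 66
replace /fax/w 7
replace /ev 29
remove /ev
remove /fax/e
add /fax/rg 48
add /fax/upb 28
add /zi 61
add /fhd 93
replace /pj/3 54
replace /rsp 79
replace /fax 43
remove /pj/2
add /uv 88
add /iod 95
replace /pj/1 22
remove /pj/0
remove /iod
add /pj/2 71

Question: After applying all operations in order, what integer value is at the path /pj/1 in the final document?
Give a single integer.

After op 1 (replace /fax/w 45): {"ev":{"np":8,"u":9,"yi":12,"zo":36},"fax":{"e":49,"w":45},"pj":[9,71,57,98],"rsp":[64,50]}
After op 2 (add /ev/nxw 24): {"ev":{"np":8,"nxw":24,"u":9,"yi":12,"zo":36},"fax":{"e":49,"w":45},"pj":[9,71,57,98],"rsp":[64,50]}
After op 3 (replace /rsp 39): {"ev":{"np":8,"nxw":24,"u":9,"yi":12,"zo":36},"fax":{"e":49,"w":45},"pj":[9,71,57,98],"rsp":39}
After op 4 (add /pj/1 13): {"ev":{"np":8,"nxw":24,"u":9,"yi":12,"zo":36},"fax":{"e":49,"w":45},"pj":[9,13,71,57,98],"rsp":39}
After op 5 (remove /pj/2): {"ev":{"np":8,"nxw":24,"u":9,"yi":12,"zo":36},"fax":{"e":49,"w":45},"pj":[9,13,57,98],"rsp":39}
After op 6 (replace /rsp 66): {"ev":{"np":8,"nxw":24,"u":9,"yi":12,"zo":36},"fax":{"e":49,"w":45},"pj":[9,13,57,98],"rsp":66}
After op 7 (replace /fax/w 7): {"ev":{"np":8,"nxw":24,"u":9,"yi":12,"zo":36},"fax":{"e":49,"w":7},"pj":[9,13,57,98],"rsp":66}
After op 8 (replace /ev 29): {"ev":29,"fax":{"e":49,"w":7},"pj":[9,13,57,98],"rsp":66}
After op 9 (remove /ev): {"fax":{"e":49,"w":7},"pj":[9,13,57,98],"rsp":66}
After op 10 (remove /fax/e): {"fax":{"w":7},"pj":[9,13,57,98],"rsp":66}
After op 11 (add /fax/rg 48): {"fax":{"rg":48,"w":7},"pj":[9,13,57,98],"rsp":66}
After op 12 (add /fax/upb 28): {"fax":{"rg":48,"upb":28,"w":7},"pj":[9,13,57,98],"rsp":66}
After op 13 (add /zi 61): {"fax":{"rg":48,"upb":28,"w":7},"pj":[9,13,57,98],"rsp":66,"zi":61}
After op 14 (add /fhd 93): {"fax":{"rg":48,"upb":28,"w":7},"fhd":93,"pj":[9,13,57,98],"rsp":66,"zi":61}
After op 15 (replace /pj/3 54): {"fax":{"rg":48,"upb":28,"w":7},"fhd":93,"pj":[9,13,57,54],"rsp":66,"zi":61}
After op 16 (replace /rsp 79): {"fax":{"rg":48,"upb":28,"w":7},"fhd":93,"pj":[9,13,57,54],"rsp":79,"zi":61}
After op 17 (replace /fax 43): {"fax":43,"fhd":93,"pj":[9,13,57,54],"rsp":79,"zi":61}
After op 18 (remove /pj/2): {"fax":43,"fhd":93,"pj":[9,13,54],"rsp":79,"zi":61}
After op 19 (add /uv 88): {"fax":43,"fhd":93,"pj":[9,13,54],"rsp":79,"uv":88,"zi":61}
After op 20 (add /iod 95): {"fax":43,"fhd":93,"iod":95,"pj":[9,13,54],"rsp":79,"uv":88,"zi":61}
After op 21 (replace /pj/1 22): {"fax":43,"fhd":93,"iod":95,"pj":[9,22,54],"rsp":79,"uv":88,"zi":61}
After op 22 (remove /pj/0): {"fax":43,"fhd":93,"iod":95,"pj":[22,54],"rsp":79,"uv":88,"zi":61}
After op 23 (remove /iod): {"fax":43,"fhd":93,"pj":[22,54],"rsp":79,"uv":88,"zi":61}
After op 24 (add /pj/2 71): {"fax":43,"fhd":93,"pj":[22,54,71],"rsp":79,"uv":88,"zi":61}
Value at /pj/1: 54

Answer: 54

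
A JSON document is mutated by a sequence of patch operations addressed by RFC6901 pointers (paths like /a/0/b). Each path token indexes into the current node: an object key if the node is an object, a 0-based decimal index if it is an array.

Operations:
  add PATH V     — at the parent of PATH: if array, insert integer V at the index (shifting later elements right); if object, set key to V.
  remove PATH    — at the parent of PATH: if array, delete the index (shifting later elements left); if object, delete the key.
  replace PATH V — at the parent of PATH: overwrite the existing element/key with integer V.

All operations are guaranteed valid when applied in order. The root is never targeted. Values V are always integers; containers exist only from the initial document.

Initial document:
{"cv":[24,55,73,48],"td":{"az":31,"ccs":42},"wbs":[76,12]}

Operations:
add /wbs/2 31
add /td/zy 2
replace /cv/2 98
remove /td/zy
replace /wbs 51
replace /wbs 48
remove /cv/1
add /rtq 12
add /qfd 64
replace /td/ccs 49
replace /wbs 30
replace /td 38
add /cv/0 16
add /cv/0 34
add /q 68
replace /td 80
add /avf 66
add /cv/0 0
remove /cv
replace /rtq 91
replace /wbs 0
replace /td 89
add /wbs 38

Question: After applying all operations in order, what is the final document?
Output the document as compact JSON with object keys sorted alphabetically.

Answer: {"avf":66,"q":68,"qfd":64,"rtq":91,"td":89,"wbs":38}

Derivation:
After op 1 (add /wbs/2 31): {"cv":[24,55,73,48],"td":{"az":31,"ccs":42},"wbs":[76,12,31]}
After op 2 (add /td/zy 2): {"cv":[24,55,73,48],"td":{"az":31,"ccs":42,"zy":2},"wbs":[76,12,31]}
After op 3 (replace /cv/2 98): {"cv":[24,55,98,48],"td":{"az":31,"ccs":42,"zy":2},"wbs":[76,12,31]}
After op 4 (remove /td/zy): {"cv":[24,55,98,48],"td":{"az":31,"ccs":42},"wbs":[76,12,31]}
After op 5 (replace /wbs 51): {"cv":[24,55,98,48],"td":{"az":31,"ccs":42},"wbs":51}
After op 6 (replace /wbs 48): {"cv":[24,55,98,48],"td":{"az":31,"ccs":42},"wbs":48}
After op 7 (remove /cv/1): {"cv":[24,98,48],"td":{"az":31,"ccs":42},"wbs":48}
After op 8 (add /rtq 12): {"cv":[24,98,48],"rtq":12,"td":{"az":31,"ccs":42},"wbs":48}
After op 9 (add /qfd 64): {"cv":[24,98,48],"qfd":64,"rtq":12,"td":{"az":31,"ccs":42},"wbs":48}
After op 10 (replace /td/ccs 49): {"cv":[24,98,48],"qfd":64,"rtq":12,"td":{"az":31,"ccs":49},"wbs":48}
After op 11 (replace /wbs 30): {"cv":[24,98,48],"qfd":64,"rtq":12,"td":{"az":31,"ccs":49},"wbs":30}
After op 12 (replace /td 38): {"cv":[24,98,48],"qfd":64,"rtq":12,"td":38,"wbs":30}
After op 13 (add /cv/0 16): {"cv":[16,24,98,48],"qfd":64,"rtq":12,"td":38,"wbs":30}
After op 14 (add /cv/0 34): {"cv":[34,16,24,98,48],"qfd":64,"rtq":12,"td":38,"wbs":30}
After op 15 (add /q 68): {"cv":[34,16,24,98,48],"q":68,"qfd":64,"rtq":12,"td":38,"wbs":30}
After op 16 (replace /td 80): {"cv":[34,16,24,98,48],"q":68,"qfd":64,"rtq":12,"td":80,"wbs":30}
After op 17 (add /avf 66): {"avf":66,"cv":[34,16,24,98,48],"q":68,"qfd":64,"rtq":12,"td":80,"wbs":30}
After op 18 (add /cv/0 0): {"avf":66,"cv":[0,34,16,24,98,48],"q":68,"qfd":64,"rtq":12,"td":80,"wbs":30}
After op 19 (remove /cv): {"avf":66,"q":68,"qfd":64,"rtq":12,"td":80,"wbs":30}
After op 20 (replace /rtq 91): {"avf":66,"q":68,"qfd":64,"rtq":91,"td":80,"wbs":30}
After op 21 (replace /wbs 0): {"avf":66,"q":68,"qfd":64,"rtq":91,"td":80,"wbs":0}
After op 22 (replace /td 89): {"avf":66,"q":68,"qfd":64,"rtq":91,"td":89,"wbs":0}
After op 23 (add /wbs 38): {"avf":66,"q":68,"qfd":64,"rtq":91,"td":89,"wbs":38}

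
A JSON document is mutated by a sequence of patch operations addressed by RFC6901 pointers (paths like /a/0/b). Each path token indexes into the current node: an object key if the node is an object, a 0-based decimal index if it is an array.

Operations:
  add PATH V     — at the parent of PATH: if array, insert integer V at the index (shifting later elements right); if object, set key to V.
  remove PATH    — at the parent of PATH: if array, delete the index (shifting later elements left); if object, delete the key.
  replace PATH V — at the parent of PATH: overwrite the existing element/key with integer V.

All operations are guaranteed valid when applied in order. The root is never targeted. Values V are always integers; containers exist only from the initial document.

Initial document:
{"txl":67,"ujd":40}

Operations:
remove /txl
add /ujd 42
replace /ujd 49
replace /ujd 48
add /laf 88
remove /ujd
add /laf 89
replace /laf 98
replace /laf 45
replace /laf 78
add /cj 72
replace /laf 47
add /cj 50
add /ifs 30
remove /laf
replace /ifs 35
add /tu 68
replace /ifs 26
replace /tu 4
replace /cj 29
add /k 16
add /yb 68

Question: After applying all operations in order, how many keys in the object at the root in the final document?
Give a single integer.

Answer: 5

Derivation:
After op 1 (remove /txl): {"ujd":40}
After op 2 (add /ujd 42): {"ujd":42}
After op 3 (replace /ujd 49): {"ujd":49}
After op 4 (replace /ujd 48): {"ujd":48}
After op 5 (add /laf 88): {"laf":88,"ujd":48}
After op 6 (remove /ujd): {"laf":88}
After op 7 (add /laf 89): {"laf":89}
After op 8 (replace /laf 98): {"laf":98}
After op 9 (replace /laf 45): {"laf":45}
After op 10 (replace /laf 78): {"laf":78}
After op 11 (add /cj 72): {"cj":72,"laf":78}
After op 12 (replace /laf 47): {"cj":72,"laf":47}
After op 13 (add /cj 50): {"cj":50,"laf":47}
After op 14 (add /ifs 30): {"cj":50,"ifs":30,"laf":47}
After op 15 (remove /laf): {"cj":50,"ifs":30}
After op 16 (replace /ifs 35): {"cj":50,"ifs":35}
After op 17 (add /tu 68): {"cj":50,"ifs":35,"tu":68}
After op 18 (replace /ifs 26): {"cj":50,"ifs":26,"tu":68}
After op 19 (replace /tu 4): {"cj":50,"ifs":26,"tu":4}
After op 20 (replace /cj 29): {"cj":29,"ifs":26,"tu":4}
After op 21 (add /k 16): {"cj":29,"ifs":26,"k":16,"tu":4}
After op 22 (add /yb 68): {"cj":29,"ifs":26,"k":16,"tu":4,"yb":68}
Size at the root: 5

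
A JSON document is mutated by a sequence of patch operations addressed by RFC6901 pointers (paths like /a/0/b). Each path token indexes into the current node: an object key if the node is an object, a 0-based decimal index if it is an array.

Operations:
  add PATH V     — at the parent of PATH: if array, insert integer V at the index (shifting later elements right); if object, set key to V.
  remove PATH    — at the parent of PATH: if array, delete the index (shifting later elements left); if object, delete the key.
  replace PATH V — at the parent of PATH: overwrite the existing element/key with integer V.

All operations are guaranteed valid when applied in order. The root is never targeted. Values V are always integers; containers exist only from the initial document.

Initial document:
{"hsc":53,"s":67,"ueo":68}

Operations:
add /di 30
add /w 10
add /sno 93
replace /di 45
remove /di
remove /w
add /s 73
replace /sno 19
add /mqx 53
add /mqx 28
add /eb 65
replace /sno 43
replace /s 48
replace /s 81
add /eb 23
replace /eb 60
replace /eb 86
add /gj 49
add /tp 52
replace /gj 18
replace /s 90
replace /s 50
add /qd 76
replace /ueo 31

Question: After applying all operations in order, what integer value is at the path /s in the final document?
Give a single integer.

Answer: 50

Derivation:
After op 1 (add /di 30): {"di":30,"hsc":53,"s":67,"ueo":68}
After op 2 (add /w 10): {"di":30,"hsc":53,"s":67,"ueo":68,"w":10}
After op 3 (add /sno 93): {"di":30,"hsc":53,"s":67,"sno":93,"ueo":68,"w":10}
After op 4 (replace /di 45): {"di":45,"hsc":53,"s":67,"sno":93,"ueo":68,"w":10}
After op 5 (remove /di): {"hsc":53,"s":67,"sno":93,"ueo":68,"w":10}
After op 6 (remove /w): {"hsc":53,"s":67,"sno":93,"ueo":68}
After op 7 (add /s 73): {"hsc":53,"s":73,"sno":93,"ueo":68}
After op 8 (replace /sno 19): {"hsc":53,"s":73,"sno":19,"ueo":68}
After op 9 (add /mqx 53): {"hsc":53,"mqx":53,"s":73,"sno":19,"ueo":68}
After op 10 (add /mqx 28): {"hsc":53,"mqx":28,"s":73,"sno":19,"ueo":68}
After op 11 (add /eb 65): {"eb":65,"hsc":53,"mqx":28,"s":73,"sno":19,"ueo":68}
After op 12 (replace /sno 43): {"eb":65,"hsc":53,"mqx":28,"s":73,"sno":43,"ueo":68}
After op 13 (replace /s 48): {"eb":65,"hsc":53,"mqx":28,"s":48,"sno":43,"ueo":68}
After op 14 (replace /s 81): {"eb":65,"hsc":53,"mqx":28,"s":81,"sno":43,"ueo":68}
After op 15 (add /eb 23): {"eb":23,"hsc":53,"mqx":28,"s":81,"sno":43,"ueo":68}
After op 16 (replace /eb 60): {"eb":60,"hsc":53,"mqx":28,"s":81,"sno":43,"ueo":68}
After op 17 (replace /eb 86): {"eb":86,"hsc":53,"mqx":28,"s":81,"sno":43,"ueo":68}
After op 18 (add /gj 49): {"eb":86,"gj":49,"hsc":53,"mqx":28,"s":81,"sno":43,"ueo":68}
After op 19 (add /tp 52): {"eb":86,"gj":49,"hsc":53,"mqx":28,"s":81,"sno":43,"tp":52,"ueo":68}
After op 20 (replace /gj 18): {"eb":86,"gj":18,"hsc":53,"mqx":28,"s":81,"sno":43,"tp":52,"ueo":68}
After op 21 (replace /s 90): {"eb":86,"gj":18,"hsc":53,"mqx":28,"s":90,"sno":43,"tp":52,"ueo":68}
After op 22 (replace /s 50): {"eb":86,"gj":18,"hsc":53,"mqx":28,"s":50,"sno":43,"tp":52,"ueo":68}
After op 23 (add /qd 76): {"eb":86,"gj":18,"hsc":53,"mqx":28,"qd":76,"s":50,"sno":43,"tp":52,"ueo":68}
After op 24 (replace /ueo 31): {"eb":86,"gj":18,"hsc":53,"mqx":28,"qd":76,"s":50,"sno":43,"tp":52,"ueo":31}
Value at /s: 50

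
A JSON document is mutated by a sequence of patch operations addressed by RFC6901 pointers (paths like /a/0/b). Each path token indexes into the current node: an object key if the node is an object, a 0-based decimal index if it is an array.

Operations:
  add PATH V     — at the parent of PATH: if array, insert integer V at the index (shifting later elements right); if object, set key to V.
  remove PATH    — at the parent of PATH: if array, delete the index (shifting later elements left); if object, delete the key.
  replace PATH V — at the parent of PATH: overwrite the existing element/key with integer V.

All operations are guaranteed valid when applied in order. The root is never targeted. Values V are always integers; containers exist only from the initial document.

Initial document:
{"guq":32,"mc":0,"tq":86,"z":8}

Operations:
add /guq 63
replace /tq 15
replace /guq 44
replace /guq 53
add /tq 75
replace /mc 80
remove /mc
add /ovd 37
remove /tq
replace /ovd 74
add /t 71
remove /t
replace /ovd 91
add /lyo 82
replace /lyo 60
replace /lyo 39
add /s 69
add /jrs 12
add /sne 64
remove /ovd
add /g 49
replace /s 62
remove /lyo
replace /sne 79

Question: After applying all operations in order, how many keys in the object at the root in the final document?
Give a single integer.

Answer: 6

Derivation:
After op 1 (add /guq 63): {"guq":63,"mc":0,"tq":86,"z":8}
After op 2 (replace /tq 15): {"guq":63,"mc":0,"tq":15,"z":8}
After op 3 (replace /guq 44): {"guq":44,"mc":0,"tq":15,"z":8}
After op 4 (replace /guq 53): {"guq":53,"mc":0,"tq":15,"z":8}
After op 5 (add /tq 75): {"guq":53,"mc":0,"tq":75,"z":8}
After op 6 (replace /mc 80): {"guq":53,"mc":80,"tq":75,"z":8}
After op 7 (remove /mc): {"guq":53,"tq":75,"z":8}
After op 8 (add /ovd 37): {"guq":53,"ovd":37,"tq":75,"z":8}
After op 9 (remove /tq): {"guq":53,"ovd":37,"z":8}
After op 10 (replace /ovd 74): {"guq":53,"ovd":74,"z":8}
After op 11 (add /t 71): {"guq":53,"ovd":74,"t":71,"z":8}
After op 12 (remove /t): {"guq":53,"ovd":74,"z":8}
After op 13 (replace /ovd 91): {"guq":53,"ovd":91,"z":8}
After op 14 (add /lyo 82): {"guq":53,"lyo":82,"ovd":91,"z":8}
After op 15 (replace /lyo 60): {"guq":53,"lyo":60,"ovd":91,"z":8}
After op 16 (replace /lyo 39): {"guq":53,"lyo":39,"ovd":91,"z":8}
After op 17 (add /s 69): {"guq":53,"lyo":39,"ovd":91,"s":69,"z":8}
After op 18 (add /jrs 12): {"guq":53,"jrs":12,"lyo":39,"ovd":91,"s":69,"z":8}
After op 19 (add /sne 64): {"guq":53,"jrs":12,"lyo":39,"ovd":91,"s":69,"sne":64,"z":8}
After op 20 (remove /ovd): {"guq":53,"jrs":12,"lyo":39,"s":69,"sne":64,"z":8}
After op 21 (add /g 49): {"g":49,"guq":53,"jrs":12,"lyo":39,"s":69,"sne":64,"z":8}
After op 22 (replace /s 62): {"g":49,"guq":53,"jrs":12,"lyo":39,"s":62,"sne":64,"z":8}
After op 23 (remove /lyo): {"g":49,"guq":53,"jrs":12,"s":62,"sne":64,"z":8}
After op 24 (replace /sne 79): {"g":49,"guq":53,"jrs":12,"s":62,"sne":79,"z":8}
Size at the root: 6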